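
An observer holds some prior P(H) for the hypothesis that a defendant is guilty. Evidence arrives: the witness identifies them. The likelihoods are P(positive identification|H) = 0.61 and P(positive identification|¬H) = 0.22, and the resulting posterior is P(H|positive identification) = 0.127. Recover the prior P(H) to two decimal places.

In odds form, posterior odds = prior odds × likelihood ratio, so prior odds = posterior odds ÷ LR.
Posterior odds = 0.127/(1−0.127) = 0.1455. LR = 0.61/0.22 = 2.7727.
Prior odds = 0.1455/2.7727 = 0.0525, so P(H) = 0.0525/(1+0.0525) ≈ 0.05.

P(H) = 0.05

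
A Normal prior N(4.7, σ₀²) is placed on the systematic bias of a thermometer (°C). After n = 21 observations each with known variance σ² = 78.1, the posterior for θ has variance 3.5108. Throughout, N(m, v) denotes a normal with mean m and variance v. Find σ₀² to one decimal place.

σ₀² = 62.7

For the Normal–Normal model with known σ², precisions add: τ_n = τ₀ + n/σ².
So 1/σ₀² = 1/3.5108 − 21/78.1 = 0.284835 − 0.268886 = 0.015949.
Hence σ₀² = 1/0.015949 ≈ 62.7.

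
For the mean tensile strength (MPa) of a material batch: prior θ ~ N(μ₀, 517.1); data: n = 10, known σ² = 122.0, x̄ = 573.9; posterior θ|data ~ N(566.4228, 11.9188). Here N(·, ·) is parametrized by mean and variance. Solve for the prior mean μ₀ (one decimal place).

With known observation variance, the Normal–Normal posterior has precision τ_n = τ₀ + n/σ² and mean μ_n = (τ₀μ₀ + (n/σ²)x̄)/τ_n.
Here τ₀ = 1/517.1 = 0.001934 and τ_data = 10/122.0 = 0.081967, so τ_n = 0.083901.
Rearranging for μ₀: μ₀ = (μ_n·τ_n − τ_data·x̄)/τ₀ = (566.4228·0.083901 − 0.081967·573.9) / 0.001934 = 0.482578/0.001934 ≈ 249.5.

μ₀ = 249.5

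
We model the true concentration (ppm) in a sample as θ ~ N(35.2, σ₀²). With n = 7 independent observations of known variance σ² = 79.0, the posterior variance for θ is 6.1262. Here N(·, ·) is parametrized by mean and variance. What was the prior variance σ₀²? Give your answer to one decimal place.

For the Normal–Normal model with known σ², precisions add: τ_n = τ₀ + n/σ².
So 1/σ₀² = 1/6.1262 − 7/79.0 = 0.163233 − 0.088608 = 0.074625.
Hence σ₀² = 1/0.074625 ≈ 13.4.

σ₀² = 13.4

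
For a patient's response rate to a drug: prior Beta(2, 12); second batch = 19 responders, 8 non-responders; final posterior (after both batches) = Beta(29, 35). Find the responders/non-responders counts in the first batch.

8 responders and 15 non-responders

Sequential conjugate updates are equivalent to a single update on the pooled data, so total successes = posterior α − prior α and total failures = posterior β − prior β.
Total across both batches: 29−2=27 responders, 35−12=23 non-responders.
Subtract the second batch: 27−19=8 responders and 23−8=15 non-responders.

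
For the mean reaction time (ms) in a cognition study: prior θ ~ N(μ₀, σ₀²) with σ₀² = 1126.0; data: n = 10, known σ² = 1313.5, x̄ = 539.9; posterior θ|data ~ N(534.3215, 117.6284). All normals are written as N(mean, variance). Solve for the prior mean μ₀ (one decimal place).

The posterior mean is a precision-weighted average: μ_n = (τ₀μ₀ + τ_data·x̄)/(τ₀+τ_data), with τ₀=1/σ₀² and τ_data=n/σ².
Here τ₀ = 1/1126.0 = 0.000888 and τ_data = 10/1313.5 = 0.007613, so τ_n = 0.008501.
Rearranging for μ₀: μ₀ = (μ_n·τ_n − τ_data·x̄)/τ₀ = (534.3215·0.008501 − 0.007613·539.9) / 0.000888 = 0.432008/0.000888 ≈ 486.5.

μ₀ = 486.5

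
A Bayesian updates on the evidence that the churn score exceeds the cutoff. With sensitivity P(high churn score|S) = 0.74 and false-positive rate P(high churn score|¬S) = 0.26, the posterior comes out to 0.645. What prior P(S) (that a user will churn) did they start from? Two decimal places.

In odds form, posterior odds = prior odds × likelihood ratio, so prior odds = posterior odds ÷ LR.
Posterior odds = 0.645/(1−0.645) = 1.8169. LR = 0.74/0.26 = 2.8462.
Prior odds = 1.8169/2.8462 = 0.6384, so P(S) = 0.6384/(1+0.6384) ≈ 0.39.

P(S) = 0.39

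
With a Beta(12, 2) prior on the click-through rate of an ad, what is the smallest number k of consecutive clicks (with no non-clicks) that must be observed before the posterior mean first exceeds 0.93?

After k clicks and 0 non-clicks the posterior is Beta(12+k, 2), with mean (12+k)/(12+2+k).
Set (12+k)/(14+k) > 0.93 and solve: k > (0.93·14 − 12)/(1 − 0.93) = 14.571.
The smallest integer exceeding 14.571 is 15.

k = 15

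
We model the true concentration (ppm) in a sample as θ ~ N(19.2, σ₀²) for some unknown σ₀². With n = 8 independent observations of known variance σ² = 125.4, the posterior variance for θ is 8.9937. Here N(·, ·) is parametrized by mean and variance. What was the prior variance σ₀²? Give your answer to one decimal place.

σ₀² = 21.1

Posterior precision equals prior precision plus data precision: 1/σ_n² = 1/σ₀² + n/σ².
So 1/σ₀² = 1/8.9937 − 8/125.4 = 0.111189 − 0.063796 = 0.047393.
Hence σ₀² = 1/0.047393 ≈ 21.1.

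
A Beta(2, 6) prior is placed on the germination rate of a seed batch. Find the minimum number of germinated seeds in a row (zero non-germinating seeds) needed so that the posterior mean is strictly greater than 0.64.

k = 9

After k germinated seeds and 0 non-germinating seeds the posterior is Beta(2+k, 6), with mean (2+k)/(2+6+k).
Set (2+k)/(8+k) > 0.64 and solve: k > (0.64·8 − 2)/(1 − 0.64) = 8.667.
The smallest integer exceeding 8.667 is 9, and checking k=9: (11)/(17) = 0.6471 > 0.64.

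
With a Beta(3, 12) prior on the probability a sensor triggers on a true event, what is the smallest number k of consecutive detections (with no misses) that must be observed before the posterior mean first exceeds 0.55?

After k detections and 0 misses the posterior is Beta(3+k, 12), with mean (3+k)/(3+12+k).
Set (3+k)/(15+k) > 0.55 and solve: k > (0.55·15 − 3)/(1 − 0.55) = 11.667.
The smallest integer exceeding 11.667 is 12.

k = 12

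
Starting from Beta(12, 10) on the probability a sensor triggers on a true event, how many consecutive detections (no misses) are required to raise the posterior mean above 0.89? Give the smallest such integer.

k = 69

After k detections and 0 misses the posterior is Beta(12+k, 10), with mean (12+k)/(12+10+k).
Set (12+k)/(22+k) > 0.89 and solve: k > (0.89·22 − 12)/(1 − 0.89) = 68.909.
The smallest integer exceeding 68.909 is 69.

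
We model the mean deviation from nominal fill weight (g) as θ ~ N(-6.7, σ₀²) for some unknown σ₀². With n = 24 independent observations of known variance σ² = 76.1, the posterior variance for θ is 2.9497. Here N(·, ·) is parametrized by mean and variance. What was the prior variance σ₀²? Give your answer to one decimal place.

For the Normal–Normal model with known σ², precisions add: τ_n = τ₀ + n/σ².
So 1/σ₀² = 1/2.9497 − 24/76.1 = 0.339018 − 0.315375 = 0.023643.
Hence σ₀² = 1/0.023643 ≈ 42.3.

σ₀² = 42.3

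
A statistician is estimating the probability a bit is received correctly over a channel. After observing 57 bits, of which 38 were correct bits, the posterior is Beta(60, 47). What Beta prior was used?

Beta(22, 28)

Beta is conjugate to the binomial likelihood: posterior = Beta(a+s, b+f).
So a = 60 − 38 = 22 and b = 47 − 19 = 28.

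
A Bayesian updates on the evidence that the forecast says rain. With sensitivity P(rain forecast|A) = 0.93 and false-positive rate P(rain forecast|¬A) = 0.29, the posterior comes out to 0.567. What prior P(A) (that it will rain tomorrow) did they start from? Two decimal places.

Bayes' rule in odds form gives O(A|E) = O(A)·[P(E|A)/P(E|¬A)], hence O(A) = O(A|E)/LR.
Posterior odds = 0.567/(1−0.567) = 1.3095. LR = 0.93/0.29 = 3.2069.
Prior odds = 1.3095/3.2069 = 0.4083, so P(A) = 0.4083/(1+0.4083) ≈ 0.29.

P(A) = 0.29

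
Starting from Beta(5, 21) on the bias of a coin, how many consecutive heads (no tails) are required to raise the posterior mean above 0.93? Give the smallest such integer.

k = 275

After k heads and 0 tails the posterior is Beta(5+k, 21), with mean (5+k)/(5+21+k).
Set (5+k)/(26+k) > 0.93 and solve: k > (0.93·26 − 5)/(1 − 0.93) = 274.000.
The smallest integer exceeding 274.000 is 275.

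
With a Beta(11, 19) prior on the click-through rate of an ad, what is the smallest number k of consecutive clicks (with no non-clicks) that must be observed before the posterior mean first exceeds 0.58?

k = 16

After k clicks and 0 non-clicks the posterior is Beta(11+k, 19), with mean (11+k)/(11+19+k).
Set (11+k)/(30+k) > 0.58 and solve: k > (0.58·30 − 11)/(1 − 0.58) = 15.238.
The smallest integer exceeding 15.238 is 16.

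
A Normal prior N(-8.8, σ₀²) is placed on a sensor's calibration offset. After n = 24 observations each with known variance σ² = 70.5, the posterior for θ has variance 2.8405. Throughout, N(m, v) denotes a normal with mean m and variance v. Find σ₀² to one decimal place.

σ₀² = 86.0

For the Normal–Normal model with known σ², precisions add: τ_n = τ₀ + n/σ².
So 1/σ₀² = 1/2.8405 − 24/70.5 = 0.352051 − 0.340426 = 0.011625.
Hence σ₀² = 1/0.011625 ≈ 86.0.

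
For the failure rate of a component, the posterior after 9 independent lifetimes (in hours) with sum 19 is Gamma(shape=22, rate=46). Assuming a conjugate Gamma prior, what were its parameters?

Gamma–exponential conjugacy: posterior shape = α + n, posterior rate = β + Σtᵢ.
So α = 22 − 9 = 13 and β = 46 − 19 = 27.

Gamma(shape=13, rate=27)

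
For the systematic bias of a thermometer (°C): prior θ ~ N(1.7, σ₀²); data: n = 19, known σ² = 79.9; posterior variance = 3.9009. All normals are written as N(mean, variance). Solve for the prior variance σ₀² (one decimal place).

For the Normal–Normal model with known σ², precisions add: τ_n = τ₀ + n/σ².
So 1/σ₀² = 1/3.9009 − 19/79.9 = 0.256351 − 0.237797 = 0.018554.
Hence σ₀² = 1/0.018554 ≈ 53.9.

σ₀² = 53.9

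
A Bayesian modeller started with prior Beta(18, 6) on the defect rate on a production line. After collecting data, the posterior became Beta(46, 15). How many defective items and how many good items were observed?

28 defective items and 9 good items

A Beta(α, β) prior with s successes and f failures in binomial data gives a Beta(α+s, β+f) posterior.
So s = 46 − 18 = 28 and f = 15 − 6 = 9.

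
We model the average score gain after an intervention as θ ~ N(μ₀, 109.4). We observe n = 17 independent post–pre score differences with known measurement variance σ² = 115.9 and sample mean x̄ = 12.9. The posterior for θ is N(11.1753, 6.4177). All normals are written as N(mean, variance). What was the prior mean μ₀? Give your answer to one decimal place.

μ₀ = -16.5

The posterior mean is a precision-weighted average: μ_n = (τ₀μ₀ + τ_data·x̄)/(τ₀+τ_data), with τ₀=1/σ₀² and τ_data=n/σ².
Here τ₀ = 1/109.4 = 0.009141 and τ_data = 17/115.9 = 0.146678, so τ_n = 0.155819.
Rearranging for μ₀: μ₀ = (μ_n·τ_n − τ_data·x̄)/τ₀ = (11.1753·0.155819 − 0.146678·12.9) / 0.009141 = -0.150822/0.009141 ≈ -16.5.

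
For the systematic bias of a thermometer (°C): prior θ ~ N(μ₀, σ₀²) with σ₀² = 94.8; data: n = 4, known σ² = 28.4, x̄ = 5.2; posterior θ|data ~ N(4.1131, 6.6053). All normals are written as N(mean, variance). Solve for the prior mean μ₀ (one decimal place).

μ₀ = -10.4

With known observation variance, the Normal–Normal posterior has precision τ_n = τ₀ + n/σ² and mean μ_n = (τ₀μ₀ + (n/σ²)x̄)/τ_n.
Here τ₀ = 1/94.8 = 0.010549 and τ_data = 4/28.4 = 0.140845, so τ_n = 0.151394.
Rearranging for μ₀: μ₀ = (μ_n·τ_n − τ_data·x̄)/τ₀ = (4.1131·0.151394 − 0.140845·5.2) / 0.010549 = -0.109695/0.010549 ≈ -10.4.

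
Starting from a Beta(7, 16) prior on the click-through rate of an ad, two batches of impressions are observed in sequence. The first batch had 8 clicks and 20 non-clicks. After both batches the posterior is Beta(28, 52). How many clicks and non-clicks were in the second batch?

Because Beta–binomial updating is additive in the counts, the combined data contributed (α_post−α_prior, β_post−β_prior) successes and failures.
Total across both batches: 28−7=21 clicks, 52−16=36 non-clicks.
Subtract the first batch: 21−8=13 clicks and 36−20=16 non-clicks.

13 clicks and 16 non-clicks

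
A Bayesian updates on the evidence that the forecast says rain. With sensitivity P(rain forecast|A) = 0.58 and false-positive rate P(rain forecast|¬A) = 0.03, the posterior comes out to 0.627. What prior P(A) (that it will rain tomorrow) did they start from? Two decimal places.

In odds form, posterior odds = prior odds × likelihood ratio, so prior odds = posterior odds ÷ LR.
Posterior odds = 0.627/(1−0.627) = 1.6810. LR = 0.58/0.03 = 19.3333.
Prior odds = 1.6810/19.3333 = 0.0869, so P(A) = 0.0869/(1+0.0869) ≈ 0.08.

P(A) = 0.08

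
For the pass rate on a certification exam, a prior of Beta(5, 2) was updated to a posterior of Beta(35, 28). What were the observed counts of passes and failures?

30 passes and 26 failures

A Beta(α, β) prior with s successes and f failures in binomial data gives a Beta(α+s, β+f) posterior.
Match parameters: s=35−5=30, f=28−2=26.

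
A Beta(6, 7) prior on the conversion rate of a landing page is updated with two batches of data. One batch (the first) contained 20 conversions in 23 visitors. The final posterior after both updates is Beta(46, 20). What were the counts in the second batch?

Because Beta–binomial updating is additive in the counts, the combined data contributed (α_post−α_prior, β_post−β_prior) successes and failures.
Total across both batches: 46−6=40 conversions, 20−7=13 bounces.
Subtract the first batch: 40−20=20 conversions and 13−3=10 bounces.

20 conversions and 10 bounces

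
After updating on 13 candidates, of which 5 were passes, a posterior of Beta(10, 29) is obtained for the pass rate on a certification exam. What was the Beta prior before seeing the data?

Beta(5, 21)

A Beta(α, β) prior with s successes and f failures in binomial data gives a Beta(α+s, β+f) posterior.
Subtract the data counts: 10−5=5, 29−8=21.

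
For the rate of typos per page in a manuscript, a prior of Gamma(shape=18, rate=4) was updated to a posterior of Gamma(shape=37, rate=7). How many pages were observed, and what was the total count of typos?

Gamma–Poisson conjugacy: posterior shape = α + Σxᵢ, posterior rate = β + n.
Matching: Σxᵢ = 37 − 18 = 19 and n = 7 − 4 = 3.

n = 3 pages with total 19 typos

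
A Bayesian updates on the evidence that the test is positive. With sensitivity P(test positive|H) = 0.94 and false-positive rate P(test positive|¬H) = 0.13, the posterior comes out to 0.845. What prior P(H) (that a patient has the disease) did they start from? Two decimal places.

Bayes' rule in odds form gives O(H|E) = O(H)·[P(E|H)/P(E|¬H)], hence O(H) = O(H|E)/LR.
Posterior odds = 0.845/(1−0.845) = 5.4516. LR = 0.94/0.13 = 7.2308.
Prior odds = 5.4516/7.2308 = 0.7539, so P(H) = 0.7539/(1+0.7539) ≈ 0.43.

P(H) = 0.43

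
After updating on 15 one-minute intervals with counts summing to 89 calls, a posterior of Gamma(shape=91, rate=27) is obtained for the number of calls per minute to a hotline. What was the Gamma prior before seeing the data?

Gamma–Poisson conjugacy: posterior shape = α + Σxᵢ, posterior rate = β + n.
So α = 91 − 89 = 2 and β = 27 − 15 = 12.

Gamma(shape=2, rate=12)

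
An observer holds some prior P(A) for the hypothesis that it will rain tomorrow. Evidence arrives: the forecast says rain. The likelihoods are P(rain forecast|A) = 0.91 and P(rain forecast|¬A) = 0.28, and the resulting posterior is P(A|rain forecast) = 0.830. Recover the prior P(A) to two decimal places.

P(A) = 0.60

In odds form, posterior odds = prior odds × likelihood ratio, so prior odds = posterior odds ÷ LR.
Posterior odds = 0.830/(1−0.830) = 4.8824. LR = 0.91/0.28 = 3.2500.
Prior odds = 4.8824/3.2500 = 1.5023, so P(A) = 1.5023/(1+1.5023) ≈ 0.60.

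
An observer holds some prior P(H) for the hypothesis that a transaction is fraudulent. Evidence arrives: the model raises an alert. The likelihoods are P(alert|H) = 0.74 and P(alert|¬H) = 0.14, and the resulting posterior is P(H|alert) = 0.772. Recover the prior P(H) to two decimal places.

In odds form, posterior odds = prior odds × likelihood ratio, so prior odds = posterior odds ÷ LR.
Posterior odds = 0.772/(1−0.772) = 3.3860. LR = 0.74/0.14 = 5.2857.
Prior odds = 3.3860/5.2857 = 0.6406, so P(H) = 0.6406/(1+0.6406) ≈ 0.39.

P(H) = 0.39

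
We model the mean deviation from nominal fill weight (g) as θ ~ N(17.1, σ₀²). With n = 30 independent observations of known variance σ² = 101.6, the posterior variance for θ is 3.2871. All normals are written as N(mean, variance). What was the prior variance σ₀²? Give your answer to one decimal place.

σ₀² = 111.8

For the Normal–Normal model with known σ², precisions add: τ_n = τ₀ + n/σ².
So 1/σ₀² = 1/3.2871 − 30/101.6 = 0.304220 − 0.295276 = 0.008944.
Hence σ₀² = 1/0.008944 ≈ 111.8.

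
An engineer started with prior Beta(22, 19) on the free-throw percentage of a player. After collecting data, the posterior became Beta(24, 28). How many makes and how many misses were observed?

2 makes and 9 misses

A Beta(α, β) prior with s successes and f failures in binomial data gives a Beta(α+s, β+f) posterior.
Match parameters: s=24−22=2, f=28−19=9.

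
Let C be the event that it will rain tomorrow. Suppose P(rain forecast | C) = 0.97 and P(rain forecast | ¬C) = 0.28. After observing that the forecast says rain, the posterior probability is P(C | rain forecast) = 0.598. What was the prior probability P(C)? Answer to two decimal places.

In odds form, posterior odds = prior odds × likelihood ratio, so prior odds = posterior odds ÷ LR.
Posterior odds = 0.598/(1−0.598) = 1.4876. LR = 0.97/0.28 = 3.4643.
Prior odds = 1.4876/3.4643 = 0.4294, so P(C) = 0.4294/(1+0.4294) ≈ 0.30.

P(C) = 0.30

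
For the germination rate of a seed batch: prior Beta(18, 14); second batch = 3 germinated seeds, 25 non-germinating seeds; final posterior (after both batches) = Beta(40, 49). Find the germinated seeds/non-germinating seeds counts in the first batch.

19 germinated seeds and 10 non-germinating seeds

Sequential conjugate updates are equivalent to a single update on the pooled data, so total successes = posterior α − prior α and total failures = posterior β − prior β.
Total across both batches: 40−18=22 germinated seeds, 49−14=35 non-germinating seeds.
Subtract the second batch: 22−3=19 germinated seeds and 35−25=10 non-germinating seeds.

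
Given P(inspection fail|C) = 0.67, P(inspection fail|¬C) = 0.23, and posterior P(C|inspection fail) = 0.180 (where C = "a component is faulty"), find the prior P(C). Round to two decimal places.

In odds form, posterior odds = prior odds × likelihood ratio, so prior odds = posterior odds ÷ LR.
Posterior odds = 0.180/(1−0.180) = 0.2195. LR = 0.67/0.23 = 2.9130.
Prior odds = 0.2195/2.9130 = 0.0754, so P(C) = 0.0754/(1+0.0754) ≈ 0.07.

P(C) = 0.07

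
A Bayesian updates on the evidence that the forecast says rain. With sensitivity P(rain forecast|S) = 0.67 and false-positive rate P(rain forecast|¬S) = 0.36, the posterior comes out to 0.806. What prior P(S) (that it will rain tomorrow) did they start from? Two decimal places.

P(S) = 0.69

In odds form, posterior odds = prior odds × likelihood ratio, so prior odds = posterior odds ÷ LR.
Posterior odds = 0.806/(1−0.806) = 4.1546. LR = 0.67/0.36 = 1.8611.
Prior odds = 4.1546/1.8611 = 2.2323, so P(S) = 2.2323/(1+2.2323) ≈ 0.69.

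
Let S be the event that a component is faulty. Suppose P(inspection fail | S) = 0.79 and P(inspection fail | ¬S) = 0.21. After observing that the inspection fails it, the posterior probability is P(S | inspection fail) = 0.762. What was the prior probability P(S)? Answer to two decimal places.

P(S) = 0.46

Bayes' rule in odds form gives O(S|E) = O(S)·[P(E|S)/P(E|¬S)], hence O(S) = O(S|E)/LR.
Posterior odds = 0.762/(1−0.762) = 3.2017. LR = 0.79/0.21 = 3.7619.
Prior odds = 3.2017/3.7619 = 0.8511, so P(S) = 0.8511/(1+0.8511) ≈ 0.46.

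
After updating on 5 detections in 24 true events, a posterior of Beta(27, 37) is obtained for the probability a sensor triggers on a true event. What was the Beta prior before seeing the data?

A Beta(a, b) prior with s successes and f failures in binomial data gives a Beta(a+s, b+f) posterior.
So a = 27 − 5 = 22 and b = 37 − 19 = 18.

Beta(22, 18)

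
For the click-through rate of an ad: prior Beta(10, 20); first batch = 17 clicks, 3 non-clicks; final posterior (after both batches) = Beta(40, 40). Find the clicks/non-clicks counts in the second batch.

Because Beta–binomial updating is additive in the counts, the combined data contributed (α_post−α_prior, β_post−β_prior) successes and failures.
Total across both batches: 40−10=30 clicks, 40−20=20 non-clicks.
Subtract the first batch: 30−17=13 clicks and 20−3=17 non-clicks.

13 clicks and 17 non-clicks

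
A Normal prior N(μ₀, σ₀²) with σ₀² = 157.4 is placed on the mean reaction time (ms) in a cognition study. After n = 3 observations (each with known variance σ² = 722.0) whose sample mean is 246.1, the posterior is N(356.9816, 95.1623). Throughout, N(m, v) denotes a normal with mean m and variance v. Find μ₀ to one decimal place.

μ₀ = 429.5

With known observation variance, the Normal–Normal posterior has precision τ_n = τ₀ + n/σ² and mean μ_n = (τ₀μ₀ + (n/σ²)x̄)/τ_n.
Here τ₀ = 1/157.4 = 0.006353 and τ_data = 3/722.0 = 0.004155, so τ_n = 0.010508.
Rearranging for μ₀: μ₀ = (μ_n·τ_n − τ_data·x̄)/τ₀ = (356.9816·0.010508 − 0.004155·246.1) / 0.006353 = 2.728617/0.006353 ≈ 429.5.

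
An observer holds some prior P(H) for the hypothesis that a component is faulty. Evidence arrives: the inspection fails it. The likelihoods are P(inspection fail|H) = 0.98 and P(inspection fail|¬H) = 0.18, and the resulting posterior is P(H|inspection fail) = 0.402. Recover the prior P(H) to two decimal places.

In odds form, posterior odds = prior odds × likelihood ratio, so prior odds = posterior odds ÷ LR.
Posterior odds = 0.402/(1−0.402) = 0.6722. LR = 0.98/0.18 = 5.4444.
Prior odds = 0.6722/5.4444 = 0.1235, so P(H) = 0.1235/(1+0.1235) ≈ 0.11.

P(H) = 0.11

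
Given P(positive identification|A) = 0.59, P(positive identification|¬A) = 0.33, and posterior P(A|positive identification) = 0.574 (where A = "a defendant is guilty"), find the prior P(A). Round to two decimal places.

Bayes' rule in odds form gives O(A|E) = O(A)·[P(E|A)/P(E|¬A)], hence O(A) = O(A|E)/LR.
Posterior odds = 0.574/(1−0.574) = 1.3474. LR = 0.59/0.33 = 1.7879.
Prior odds = 1.3474/1.7879 = 0.7536, so P(A) = 0.7536/(1+0.7536) ≈ 0.43.

P(A) = 0.43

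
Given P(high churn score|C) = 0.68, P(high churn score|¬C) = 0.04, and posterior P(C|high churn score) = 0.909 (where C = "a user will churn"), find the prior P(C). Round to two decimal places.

P(C) = 0.37

In odds form, posterior odds = prior odds × likelihood ratio, so prior odds = posterior odds ÷ LR.
Posterior odds = 0.909/(1−0.909) = 9.9890. LR = 0.68/0.04 = 17.0000.
Prior odds = 9.9890/17.0000 = 0.5876, so P(C) = 0.5876/(1+0.5876) ≈ 0.37.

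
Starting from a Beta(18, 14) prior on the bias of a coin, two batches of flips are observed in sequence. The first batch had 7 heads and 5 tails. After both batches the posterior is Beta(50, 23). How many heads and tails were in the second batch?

25 heads and 4 tails

Because Beta–binomial updating is additive in the counts, the combined data contributed (α_post−α_prior, β_post−β_prior) successes and failures.
Total across both batches: 50−18=32 heads, 23−14=9 tails.
Subtract the first batch: 32−7=25 heads and 9−5=4 tails.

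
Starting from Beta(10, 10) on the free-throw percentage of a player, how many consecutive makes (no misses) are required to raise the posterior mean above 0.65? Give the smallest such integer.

After k makes and 0 misses the posterior is Beta(10+k, 10), with mean (10+k)/(10+10+k).
Set (10+k)/(20+k) > 0.65 and solve: k > (0.65·20 − 10)/(1 − 0.65) = 8.571.
The smallest integer exceeding 8.571 is 9.

k = 9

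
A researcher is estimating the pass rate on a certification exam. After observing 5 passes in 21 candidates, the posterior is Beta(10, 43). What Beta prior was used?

Beta(5, 27)

Beta is conjugate to the binomial likelihood: posterior = Beta(α+s, β+f).
So α = 10 − 5 = 5 and β = 43 − 16 = 27.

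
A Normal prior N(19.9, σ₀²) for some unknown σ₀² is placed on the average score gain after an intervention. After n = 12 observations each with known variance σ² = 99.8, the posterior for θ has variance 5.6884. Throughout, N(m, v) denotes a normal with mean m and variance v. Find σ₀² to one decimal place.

σ₀² = 18.0

For the Normal–Normal model with known σ², precisions add: τ_n = τ₀ + n/σ².
So 1/σ₀² = 1/5.6884 − 12/99.8 = 0.175796 − 0.120240 = 0.055556.
Hence σ₀² = 1/0.055556 ≈ 18.0.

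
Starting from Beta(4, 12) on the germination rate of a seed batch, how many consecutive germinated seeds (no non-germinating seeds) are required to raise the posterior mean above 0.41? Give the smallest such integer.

After k germinated seeds and 0 non-germinating seeds the posterior is Beta(4+k, 12), with mean (4+k)/(4+12+k).
Set (4+k)/(16+k) > 0.41 and solve: k > (0.41·16 − 4)/(1 − 0.41) = 4.339.
The smallest integer exceeding 4.339 is 5, and checking k=5: (9)/(21) = 0.4286 > 0.41.

k = 5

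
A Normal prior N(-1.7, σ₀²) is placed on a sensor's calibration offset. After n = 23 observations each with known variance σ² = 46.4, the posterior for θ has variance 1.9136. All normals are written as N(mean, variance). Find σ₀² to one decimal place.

σ₀² = 37.2

For the Normal–Normal model with known σ², precisions add: τ_n = τ₀ + n/σ².
So 1/σ₀² = 1/1.9136 − 23/46.4 = 0.522575 − 0.495690 = 0.026885.
Hence σ₀² = 1/0.026885 ≈ 37.2.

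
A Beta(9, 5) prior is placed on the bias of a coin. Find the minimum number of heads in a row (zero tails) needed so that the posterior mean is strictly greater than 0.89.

k = 32

After k heads and 0 tails the posterior is Beta(9+k, 5), with mean (9+k)/(9+5+k).
Set (9+k)/(14+k) > 0.89 and solve: k > (0.89·14 − 9)/(1 − 0.89) = 31.455.
The smallest integer exceeding 31.455 is 32, and checking k=32: (41)/(46) = 0.8913 > 0.89.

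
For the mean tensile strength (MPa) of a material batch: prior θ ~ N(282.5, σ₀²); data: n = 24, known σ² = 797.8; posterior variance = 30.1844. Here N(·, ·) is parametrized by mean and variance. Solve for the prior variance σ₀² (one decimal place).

For the Normal–Normal model with known σ², precisions add: τ_n = τ₀ + n/σ².
So 1/σ₀² = 1/30.1844 − 24/797.8 = 0.033130 − 0.030083 = 0.003047.
Hence σ₀² = 1/0.003047 ≈ 328.2.

σ₀² = 328.2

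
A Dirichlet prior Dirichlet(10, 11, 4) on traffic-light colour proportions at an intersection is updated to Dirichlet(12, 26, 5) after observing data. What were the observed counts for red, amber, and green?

For a Dirichlet(α) prior with multinomial counts c, the posterior is Dirichlet(α + c) componentwise.
Counts are posterior − prior componentwise: 12−10=2, 26−11=15, 5−4=1.

counts (2, 15, 1)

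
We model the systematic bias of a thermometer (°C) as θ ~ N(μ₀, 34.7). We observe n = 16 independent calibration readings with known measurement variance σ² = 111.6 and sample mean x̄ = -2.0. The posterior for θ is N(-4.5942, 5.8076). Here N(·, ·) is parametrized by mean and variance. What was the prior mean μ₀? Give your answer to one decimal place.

μ₀ = -17.5

With known observation variance, the Normal–Normal posterior has precision τ_n = τ₀ + n/σ² and mean μ_n = (τ₀μ₀ + (n/σ²)x̄)/τ_n.
Here τ₀ = 1/34.7 = 0.028818 and τ_data = 16/111.6 = 0.143369, so τ_n = 0.172187.
Rearranging for μ₀: μ₀ = (μ_n·τ_n − τ_data·x̄)/τ₀ = (-4.5942·0.172187 − 0.143369·-2.0) / 0.028818 = -0.504324/0.028818 ≈ -17.5.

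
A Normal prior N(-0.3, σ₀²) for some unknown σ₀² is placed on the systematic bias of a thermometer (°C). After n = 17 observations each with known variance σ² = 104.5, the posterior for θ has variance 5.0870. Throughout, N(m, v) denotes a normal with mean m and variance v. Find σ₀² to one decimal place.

σ₀² = 29.5

Posterior precision equals prior precision plus data precision: 1/σ_n² = 1/σ₀² + n/σ².
So 1/σ₀² = 1/5.0870 − 17/104.5 = 0.196580 − 0.162679 = 0.033901.
Hence σ₀² = 1/0.033901 ≈ 29.5.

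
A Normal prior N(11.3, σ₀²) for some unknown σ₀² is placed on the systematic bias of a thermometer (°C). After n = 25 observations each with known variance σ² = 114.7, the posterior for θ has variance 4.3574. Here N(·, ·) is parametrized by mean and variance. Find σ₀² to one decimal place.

σ₀² = 86.7

Posterior precision equals prior precision plus data precision: 1/σ_n² = 1/σ₀² + n/σ².
So 1/σ₀² = 1/4.3574 − 25/114.7 = 0.229495 − 0.217960 = 0.011535.
Hence σ₀² = 1/0.011535 ≈ 86.7.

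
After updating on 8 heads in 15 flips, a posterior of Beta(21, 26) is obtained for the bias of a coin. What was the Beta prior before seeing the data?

Beta(13, 19)

A Beta(α, β) prior with s successes and f failures in binomial data gives a Beta(α+s, β+f) posterior.
So α = 21 − 8 = 13 and β = 26 − 7 = 19.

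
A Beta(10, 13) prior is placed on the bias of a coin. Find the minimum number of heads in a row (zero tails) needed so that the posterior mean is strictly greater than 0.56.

After k heads and 0 tails the posterior is Beta(10+k, 13), with mean (10+k)/(10+13+k).
Set (10+k)/(23+k) > 0.56 and solve: k > (0.56·23 − 10)/(1 − 0.56) = 6.545.
The smallest integer exceeding 6.545 is 7.

k = 7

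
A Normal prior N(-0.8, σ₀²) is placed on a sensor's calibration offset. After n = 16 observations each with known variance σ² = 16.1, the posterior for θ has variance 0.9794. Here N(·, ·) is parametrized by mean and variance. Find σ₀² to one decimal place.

Posterior precision equals prior precision plus data precision: 1/σ_n² = 1/σ₀² + n/σ².
So 1/σ₀² = 1/0.9794 − 16/16.1 = 1.021033 − 0.993789 = 0.027244.
Hence σ₀² = 1/0.027244 ≈ 36.7.

σ₀² = 36.7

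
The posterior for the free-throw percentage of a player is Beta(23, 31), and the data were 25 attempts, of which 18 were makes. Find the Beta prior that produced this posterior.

A Beta(α, β) prior with s successes and f failures in binomial data gives a Beta(α+s, β+f) posterior.
So α = 23 − 18 = 5 and β = 31 − 7 = 24.

Beta(5, 24)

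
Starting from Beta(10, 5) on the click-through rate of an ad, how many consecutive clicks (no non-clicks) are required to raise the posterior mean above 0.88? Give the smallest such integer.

After k clicks and 0 non-clicks the posterior is Beta(10+k, 5), with mean (10+k)/(10+5+k).
Set (10+k)/(15+k) > 0.88 and solve: k > (0.88·15 − 10)/(1 − 0.88) = 26.667.
The smallest integer exceeding 26.667 is 27, and checking k=27: (37)/(42) = 0.8810 > 0.88.

k = 27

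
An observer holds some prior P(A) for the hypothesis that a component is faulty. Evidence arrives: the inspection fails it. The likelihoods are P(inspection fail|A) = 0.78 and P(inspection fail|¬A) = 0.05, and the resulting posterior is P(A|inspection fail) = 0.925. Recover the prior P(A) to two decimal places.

P(A) = 0.44

In odds form, posterior odds = prior odds × likelihood ratio, so prior odds = posterior odds ÷ LR.
Posterior odds = 0.925/(1−0.925) = 12.3333. LR = 0.78/0.05 = 15.6000.
Prior odds = 12.3333/15.6000 = 0.7906, so P(A) = 0.7906/(1+0.7906) ≈ 0.44.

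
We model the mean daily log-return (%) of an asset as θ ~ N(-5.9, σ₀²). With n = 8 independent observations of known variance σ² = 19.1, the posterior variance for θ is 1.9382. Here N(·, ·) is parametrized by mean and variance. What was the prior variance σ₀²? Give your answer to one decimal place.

For the Normal–Normal model with known σ², precisions add: τ_n = τ₀ + n/σ².
So 1/σ₀² = 1/1.9382 − 8/19.1 = 0.515943 − 0.418848 = 0.097095.
Hence σ₀² = 1/0.097095 ≈ 10.3.

σ₀² = 10.3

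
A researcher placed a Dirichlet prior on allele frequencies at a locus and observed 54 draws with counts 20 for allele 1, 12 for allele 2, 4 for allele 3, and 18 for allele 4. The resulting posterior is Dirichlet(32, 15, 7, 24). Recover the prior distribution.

Dirichlet(12, 3, 3, 6)

For a Dirichlet(α) prior with multinomial counts c, the posterior is Dirichlet(α + c) componentwise.
Subtract each count from the matching posterior parameter: 32−20=12, 15−12=3, 7−4=3, 24−18=6.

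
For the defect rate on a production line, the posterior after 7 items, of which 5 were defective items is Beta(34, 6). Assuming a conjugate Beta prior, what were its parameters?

A Beta(α, β) prior with s successes and f failures in binomial data gives a Beta(α+s, β+f) posterior.
Subtract the data counts: 34−5=29, 6−2=4.

Beta(29, 4)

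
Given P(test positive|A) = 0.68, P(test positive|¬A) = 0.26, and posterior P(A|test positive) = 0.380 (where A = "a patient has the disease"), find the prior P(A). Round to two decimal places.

Bayes' rule in odds form gives O(A|E) = O(A)·[P(E|A)/P(E|¬A)], hence O(A) = O(A|E)/LR.
Posterior odds = 0.380/(1−0.380) = 0.6129. LR = 0.68/0.26 = 2.6154.
Prior odds = 0.6129/2.6154 = 0.2343, so P(A) = 0.2343/(1+0.2343) ≈ 0.19.

P(A) = 0.19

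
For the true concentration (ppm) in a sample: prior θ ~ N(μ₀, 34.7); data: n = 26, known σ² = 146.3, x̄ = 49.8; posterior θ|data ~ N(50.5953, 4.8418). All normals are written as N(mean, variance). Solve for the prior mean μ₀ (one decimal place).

With known observation variance, the Normal–Normal posterior has precision τ_n = τ₀ + n/σ² and mean μ_n = (τ₀μ₀ + (n/σ²)x̄)/τ_n.
Here τ₀ = 1/34.7 = 0.028818 and τ_data = 26/146.3 = 0.177717, so τ_n = 0.206535.
Rearranging for μ₀: μ₀ = (μ_n·τ_n − τ_data·x̄)/τ₀ = (50.5953·0.206535 − 0.177717·49.8) / 0.028818 = 1.599394/0.028818 ≈ 55.5.

μ₀ = 55.5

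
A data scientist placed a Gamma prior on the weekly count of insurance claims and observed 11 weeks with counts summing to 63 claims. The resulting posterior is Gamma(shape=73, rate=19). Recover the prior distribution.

A Gamma(α, β) prior (rate parametrization) on a Poisson rate with n observations summing to S gives posterior Gamma(α+S, β+n).
So α = 73 − 63 = 10 and β = 19 − 11 = 8.

Gamma(shape=10, rate=8)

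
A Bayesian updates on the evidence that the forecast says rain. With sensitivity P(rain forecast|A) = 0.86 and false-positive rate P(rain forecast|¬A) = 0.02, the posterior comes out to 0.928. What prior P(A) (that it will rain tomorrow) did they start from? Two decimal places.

In odds form, posterior odds = prior odds × likelihood ratio, so prior odds = posterior odds ÷ LR.
Posterior odds = 0.928/(1−0.928) = 12.8889. LR = 0.86/0.02 = 43.0000.
Prior odds = 12.8889/43.0000 = 0.2997, so P(A) = 0.2997/(1+0.2997) ≈ 0.23.

P(A) = 0.23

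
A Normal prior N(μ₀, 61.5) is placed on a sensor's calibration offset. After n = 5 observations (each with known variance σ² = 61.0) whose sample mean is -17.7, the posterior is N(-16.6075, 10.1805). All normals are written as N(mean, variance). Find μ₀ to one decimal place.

μ₀ = -11.1

With known observation variance, the Normal–Normal posterior has precision τ_n = τ₀ + n/σ² and mean μ_n = (τ₀μ₀ + (n/σ²)x̄)/τ_n.
Here τ₀ = 1/61.5 = 0.016260 and τ_data = 5/61.0 = 0.081967, so τ_n = 0.098227.
Rearranging for μ₀: μ₀ = (μ_n·τ_n − τ_data·x̄)/τ₀ = (-16.6075·0.098227 − 0.081967·-17.7) / 0.016260 = -0.180489/0.016260 ≈ -11.1.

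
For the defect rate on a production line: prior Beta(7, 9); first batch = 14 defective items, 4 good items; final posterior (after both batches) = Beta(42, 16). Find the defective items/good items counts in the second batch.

Sequential conjugate updates are equivalent to a single update on the pooled data, so total successes = posterior α − prior α and total failures = posterior β − prior β.
Total across both batches: 42−7=35 defective items, 16−9=7 good items.
Subtract the first batch: 35−14=21 defective items and 7−4=3 good items.

21 defective items and 3 good items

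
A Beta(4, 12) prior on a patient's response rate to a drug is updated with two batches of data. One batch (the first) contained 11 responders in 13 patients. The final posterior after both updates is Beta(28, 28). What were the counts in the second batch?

Sequential conjugate updates are equivalent to a single update on the pooled data, so total successes = posterior α − prior α and total failures = posterior β − prior β.
Total across both batches: 28−4=24 responders, 28−12=16 non-responders.
Subtract the first batch: 24−11=13 responders and 16−2=14 non-responders.

13 responders and 14 non-responders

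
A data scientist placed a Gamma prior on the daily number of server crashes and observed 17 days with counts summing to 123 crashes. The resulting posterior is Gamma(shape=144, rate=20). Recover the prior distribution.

Gamma(shape=21, rate=3)

A Gamma(α, β) prior (rate parametrization) on a Poisson rate with n observations summing to S gives posterior Gamma(α+S, β+n).
So α = 144 − 123 = 21 and β = 20 − 17 = 3.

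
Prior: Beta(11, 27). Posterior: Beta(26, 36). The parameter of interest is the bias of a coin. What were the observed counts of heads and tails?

15 heads and 9 tails

A Beta(a, b) prior with s successes and f failures in binomial data gives a Beta(a+s, b+f) posterior.
So s = 26 − 11 = 15 and f = 36 − 27 = 9.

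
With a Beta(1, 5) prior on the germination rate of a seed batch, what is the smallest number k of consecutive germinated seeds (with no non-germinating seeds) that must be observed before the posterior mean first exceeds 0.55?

After k germinated seeds and 0 non-germinating seeds the posterior is Beta(1+k, 5), with mean (1+k)/(1+5+k).
Set (1+k)/(6+k) > 0.55 and solve: k > (0.55·6 − 1)/(1 − 0.55) = 5.111.
The smallest integer exceeding 5.111 is 6.

k = 6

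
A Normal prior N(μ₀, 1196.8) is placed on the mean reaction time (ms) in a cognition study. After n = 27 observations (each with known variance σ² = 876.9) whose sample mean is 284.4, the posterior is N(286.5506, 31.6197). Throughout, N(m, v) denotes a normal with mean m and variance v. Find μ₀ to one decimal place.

The posterior mean is a precision-weighted average: μ_n = (τ₀μ₀ + τ_data·x̄)/(τ₀+τ_data), with τ₀=1/σ₀² and τ_data=n/σ².
Here τ₀ = 1/1196.8 = 0.000836 and τ_data = 27/876.9 = 0.030790, so τ_n = 0.031626.
Rearranging for μ₀: μ₀ = (μ_n·τ_n − τ_data·x̄)/τ₀ = (286.5506·0.031626 − 0.030790·284.4) / 0.000836 = 0.305773/0.000836 ≈ 365.8.

μ₀ = 365.8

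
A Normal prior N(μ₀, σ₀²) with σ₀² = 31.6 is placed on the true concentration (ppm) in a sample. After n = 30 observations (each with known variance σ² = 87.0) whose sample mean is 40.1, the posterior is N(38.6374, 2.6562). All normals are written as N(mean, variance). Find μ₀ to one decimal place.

μ₀ = 22.7

The posterior mean is a precision-weighted average: μ_n = (τ₀μ₀ + τ_data·x̄)/(τ₀+τ_data), with τ₀=1/σ₀² and τ_data=n/σ².
Here τ₀ = 1/31.6 = 0.031646 and τ_data = 30/87.0 = 0.344828, so τ_n = 0.376474.
Rearranging for μ₀: μ₀ = (μ_n·τ_n − τ_data·x̄)/τ₀ = (38.6374·0.376474 − 0.344828·40.1) / 0.031646 = 0.718374/0.031646 ≈ 22.7.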